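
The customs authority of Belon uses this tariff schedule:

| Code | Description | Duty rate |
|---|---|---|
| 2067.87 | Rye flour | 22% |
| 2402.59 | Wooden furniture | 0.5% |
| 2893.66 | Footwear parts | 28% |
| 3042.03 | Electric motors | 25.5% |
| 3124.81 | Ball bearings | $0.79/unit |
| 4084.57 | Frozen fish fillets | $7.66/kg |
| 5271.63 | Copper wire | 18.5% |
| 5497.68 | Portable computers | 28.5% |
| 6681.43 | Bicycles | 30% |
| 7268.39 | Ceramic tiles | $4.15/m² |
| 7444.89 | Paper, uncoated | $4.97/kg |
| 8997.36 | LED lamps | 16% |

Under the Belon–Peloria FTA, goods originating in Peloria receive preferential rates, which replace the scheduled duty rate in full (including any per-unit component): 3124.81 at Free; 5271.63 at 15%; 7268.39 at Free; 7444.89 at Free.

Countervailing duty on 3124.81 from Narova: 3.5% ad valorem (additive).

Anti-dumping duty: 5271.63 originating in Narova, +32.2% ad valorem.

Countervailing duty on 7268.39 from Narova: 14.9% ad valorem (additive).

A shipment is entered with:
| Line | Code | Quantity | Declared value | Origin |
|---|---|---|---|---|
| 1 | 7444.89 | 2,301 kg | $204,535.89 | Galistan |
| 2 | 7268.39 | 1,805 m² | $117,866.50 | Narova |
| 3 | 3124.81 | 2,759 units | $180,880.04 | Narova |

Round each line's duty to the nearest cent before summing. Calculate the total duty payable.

Line 1 (7444.89, Galistan, 2,301 kg, $204,535.89):
Base rate for 7444.89 is $4.97/kg.
7444.89 has an FTA preferential rate, but origin Galistan is not Peloria; base rate stands.
Duty = 2,301 × $4.97 = $11,435.97.
Line 2 (7268.39, Narova, 1,805 m², $117,866.50):
Base rate for 7268.39 is $4.15/m².
7268.39 has an FTA preferential rate, but origin Narova is not Peloria; base rate stands.
Additional duty on 7268.39 from Narova: +14.9% ad valorem. Applied ad valorem rate = 14.9%.
Duty = $117,866.50 × 14.9% + 1,805 × $4.15 = $25,052.86.
Line 3 (3124.81, Narova, 2,759 units, $180,880.04):
Base rate for 3124.81 is $0.79/unit.
3124.81 has an FTA preferential rate, but origin Narova is not Peloria; base rate stands.
Additional duty on 3124.81 from Narova: +3.5% ad valorem. Applied ad valorem rate = 3.5%.
Duty = $180,880.04 × 3.5% + 2,759 × $0.79 = $8,510.41.
Total = $11,435.97 + $25,052.86 + $8,510.41 = $44,999.24.

$44,999.24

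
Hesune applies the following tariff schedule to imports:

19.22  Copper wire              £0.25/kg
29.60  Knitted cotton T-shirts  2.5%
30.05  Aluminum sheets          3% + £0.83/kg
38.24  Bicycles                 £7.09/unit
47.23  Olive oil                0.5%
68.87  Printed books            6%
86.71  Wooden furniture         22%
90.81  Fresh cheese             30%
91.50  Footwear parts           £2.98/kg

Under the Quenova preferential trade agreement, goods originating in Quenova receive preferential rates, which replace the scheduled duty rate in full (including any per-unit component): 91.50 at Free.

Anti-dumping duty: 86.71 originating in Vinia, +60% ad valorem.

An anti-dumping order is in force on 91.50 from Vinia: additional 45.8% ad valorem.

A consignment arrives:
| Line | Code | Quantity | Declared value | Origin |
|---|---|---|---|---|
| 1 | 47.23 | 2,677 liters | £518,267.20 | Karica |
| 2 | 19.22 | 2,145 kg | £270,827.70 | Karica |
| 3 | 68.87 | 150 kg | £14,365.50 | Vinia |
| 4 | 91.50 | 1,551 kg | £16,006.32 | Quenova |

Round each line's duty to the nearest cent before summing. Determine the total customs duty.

Line 1 (47.23, Karica, 2,677 liters, £518,267.20):
Base rate for 47.23 is 0.5%.
Duty = £518,267.20 × 0.5% = £2,591.34.
Line 2 (19.22, Karica, 2,145 kg, £270,827.70):
Base rate for 19.22 is £0.25/kg.
Duty = 2,145 × £0.25 = £536.25.
Line 3 (68.87, Vinia, 150 kg, £14,365.50):
Base rate for 68.87 is 6%.
Duty = £14,365.50 × 6% = £861.93.
Line 4 (91.50, Quenova, 1,551 kg, £16,006.32):
Base rate for 91.50 is £2.98/kg.
Origin Quenova qualifies under the Hesune–Quenova agreement and 91.50 is covered: preferential rate Free applies instead.
The additional-duty order on 91.50 targets Vinia, not Quenova; it does not apply.
Duty = £16,006.32 × 0% = £0.00.
Total = £2,591.34 + £536.25 + £861.93 + £0.00 = £3,989.52.

£3,989.52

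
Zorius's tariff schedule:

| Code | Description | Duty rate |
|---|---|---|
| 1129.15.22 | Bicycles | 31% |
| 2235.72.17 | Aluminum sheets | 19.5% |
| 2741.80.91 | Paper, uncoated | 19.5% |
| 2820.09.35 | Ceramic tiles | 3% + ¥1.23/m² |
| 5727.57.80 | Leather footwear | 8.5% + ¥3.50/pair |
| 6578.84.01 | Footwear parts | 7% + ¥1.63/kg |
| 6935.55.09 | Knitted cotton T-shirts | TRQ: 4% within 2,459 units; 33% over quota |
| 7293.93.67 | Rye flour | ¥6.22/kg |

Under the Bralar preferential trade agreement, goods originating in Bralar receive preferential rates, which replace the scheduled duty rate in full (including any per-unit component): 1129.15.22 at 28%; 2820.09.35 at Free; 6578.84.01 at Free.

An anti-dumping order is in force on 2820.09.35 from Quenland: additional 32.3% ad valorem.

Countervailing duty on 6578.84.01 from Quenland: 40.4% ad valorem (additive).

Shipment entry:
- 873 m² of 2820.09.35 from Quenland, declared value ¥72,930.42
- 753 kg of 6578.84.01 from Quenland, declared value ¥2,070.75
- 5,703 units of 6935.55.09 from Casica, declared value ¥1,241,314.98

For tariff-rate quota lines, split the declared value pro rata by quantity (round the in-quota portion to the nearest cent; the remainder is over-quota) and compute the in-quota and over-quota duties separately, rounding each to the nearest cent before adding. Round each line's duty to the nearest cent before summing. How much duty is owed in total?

Line 1 (2820.09.35, Quenland, 873 m², ¥72,930.42):
Base rate for 2820.09.35 is 3% + ¥1.23/m².
2820.09.35 has an FTA preferential rate, but origin Quenland is not Bralar; base rate stands.
Additional duty on 2820.09.35 from Quenland: +32.3%. Applied ad valorem rate: 3% + 32.3% = 35.3%.
Duty = ¥72,930.42 × 35.3% + 873 × ¥1.23 = ¥26,818.23.
Line 2 (6578.84.01, Quenland, 753 kg, ¥2,070.75):
Base rate for 6578.84.01 is 7% + ¥1.63/kg.
6578.84.01 has an FTA preferential rate, but origin Quenland is not Bralar; base rate stands.
Additional duty on 6578.84.01 from Quenland: +40.4%. Applied ad valorem rate: 7% + 40.4% = 47.4%.
Duty = ¥2,070.75 × 47.4% + 753 × ¥1.63 = ¥2,208.93.
Line 3 (6935.55.09, Casica, 5,703 units, ¥1,241,314.98):
Code 6935.55.09 is under a tariff-rate quota (threshold 2,459 units). In-quota: 2,459 units at 4%; over-quota: 3,244 units at 33%.
Pro-rata value split: in-quota = ¥1,241,314.98 × 2,459/5,703 = ¥535,225.94; over-quota = ¥1,241,314.98 − ¥535,225.94 = ¥706,089.04.
In-quota duty = ¥535,225.94 × 4% = ¥21,409.04. Over-quota duty = ¥706,089.04 × 33% = ¥233,009.38.
Line duty = ¥21,409.04 + ¥233,009.38 = ¥254,418.42.
Total = ¥26,818.23 + ¥2,208.93 + ¥254,418.42 = ¥283,445.58.

¥283,445.58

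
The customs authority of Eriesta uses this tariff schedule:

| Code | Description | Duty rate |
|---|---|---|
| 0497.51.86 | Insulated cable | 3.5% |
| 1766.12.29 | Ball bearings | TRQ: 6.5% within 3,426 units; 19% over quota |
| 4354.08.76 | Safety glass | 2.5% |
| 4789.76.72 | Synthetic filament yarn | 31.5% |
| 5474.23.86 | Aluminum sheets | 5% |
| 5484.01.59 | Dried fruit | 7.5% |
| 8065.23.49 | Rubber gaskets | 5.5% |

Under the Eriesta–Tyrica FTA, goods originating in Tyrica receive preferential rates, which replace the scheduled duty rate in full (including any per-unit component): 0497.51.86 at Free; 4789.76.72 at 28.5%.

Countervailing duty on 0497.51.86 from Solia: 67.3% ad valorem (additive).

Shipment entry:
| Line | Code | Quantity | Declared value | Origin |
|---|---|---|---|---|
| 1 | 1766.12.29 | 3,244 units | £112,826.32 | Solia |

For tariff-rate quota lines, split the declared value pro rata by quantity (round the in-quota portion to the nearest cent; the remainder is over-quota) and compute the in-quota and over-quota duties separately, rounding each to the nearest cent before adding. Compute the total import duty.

£7,333.71

Line 1 (1766.12.29, Solia, 3,244 units, £112,826.32):
Code 1766.12.29 is under a tariff-rate quota (threshold 3,426 units). Quantity 3,244 units is within the quota, so the in-quota rate 6.5% applies to the full value.
Duty = £112,826.32 × 6.5% = £7,333.71.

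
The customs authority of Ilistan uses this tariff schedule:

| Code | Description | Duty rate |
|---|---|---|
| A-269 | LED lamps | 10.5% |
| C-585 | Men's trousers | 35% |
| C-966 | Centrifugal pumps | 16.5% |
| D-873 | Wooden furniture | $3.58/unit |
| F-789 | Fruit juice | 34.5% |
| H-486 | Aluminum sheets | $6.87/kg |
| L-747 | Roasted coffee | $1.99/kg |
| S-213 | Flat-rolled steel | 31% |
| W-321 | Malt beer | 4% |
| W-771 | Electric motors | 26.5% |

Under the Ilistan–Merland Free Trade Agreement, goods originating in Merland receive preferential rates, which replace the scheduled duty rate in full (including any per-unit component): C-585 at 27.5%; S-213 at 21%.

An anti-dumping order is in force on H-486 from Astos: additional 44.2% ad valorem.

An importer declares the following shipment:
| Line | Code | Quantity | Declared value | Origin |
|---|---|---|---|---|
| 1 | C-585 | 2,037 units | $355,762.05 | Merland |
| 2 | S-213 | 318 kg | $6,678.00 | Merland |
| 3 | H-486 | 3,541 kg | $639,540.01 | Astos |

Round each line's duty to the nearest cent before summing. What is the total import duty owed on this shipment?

Line 1 (C-585, Merland, 2,037 units, $355,762.05):
Base rate for C-585 is 35%.
Origin Merland qualifies under the Ilistan–Merland agreement and C-585 is covered: preferential rate 27.5% applies instead.
Duty = $355,762.05 × 27.5% = $97,834.56.
Line 2 (S-213, Merland, 318 kg, $6,678.00):
Base rate for S-213 is 31%.
Origin Merland qualifies under the Ilistan–Merland agreement and S-213 is covered: preferential rate 21% applies instead.
Duty = $6,678.00 × 21% = $1,402.38.
Line 3 (H-486, Astos, 3,541 kg, $639,540.01):
Base rate for H-486 is $6.87/kg.
Additional duty on H-486 from Astos: +44.2% ad valorem. Applied ad valorem rate = 44.2%.
Duty = $639,540.01 × 44.2% + 3,541 × $6.87 = $307,003.35.
Total = $97,834.56 + $1,402.38 + $307,003.35 = $406,240.29.

$406,240.29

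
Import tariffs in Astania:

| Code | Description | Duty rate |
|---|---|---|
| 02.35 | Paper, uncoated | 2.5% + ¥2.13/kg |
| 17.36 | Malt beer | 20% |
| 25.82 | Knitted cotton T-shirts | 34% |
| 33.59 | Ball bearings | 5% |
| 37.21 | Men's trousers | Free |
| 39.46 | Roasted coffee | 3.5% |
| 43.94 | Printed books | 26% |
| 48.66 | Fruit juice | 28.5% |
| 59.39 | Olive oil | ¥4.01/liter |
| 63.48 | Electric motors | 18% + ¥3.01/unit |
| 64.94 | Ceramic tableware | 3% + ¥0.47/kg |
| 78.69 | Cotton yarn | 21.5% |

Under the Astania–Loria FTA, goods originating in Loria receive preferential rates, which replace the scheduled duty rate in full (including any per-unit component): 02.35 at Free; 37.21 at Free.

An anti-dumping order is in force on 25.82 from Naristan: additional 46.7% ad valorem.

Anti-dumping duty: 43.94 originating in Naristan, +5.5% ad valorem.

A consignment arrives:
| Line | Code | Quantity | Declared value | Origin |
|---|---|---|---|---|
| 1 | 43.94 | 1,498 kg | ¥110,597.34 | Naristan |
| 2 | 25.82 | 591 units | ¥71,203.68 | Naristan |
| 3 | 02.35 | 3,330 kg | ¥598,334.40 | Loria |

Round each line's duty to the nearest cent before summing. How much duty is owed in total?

¥92,299.53

Line 1 (43.94, Naristan, 1,498 kg, ¥110,597.34):
Base rate for 43.94 is 26%.
Additional duty on 43.94 from Naristan: +5.5%. Applied ad valorem rate: 26% + 5.5% = 31.5%.
Duty = ¥110,597.34 × 31.5% = ¥34,838.16.
Line 2 (25.82, Naristan, 591 units, ¥71,203.68):
Base rate for 25.82 is 34%.
Additional duty on 25.82 from Naristan: +46.7%. Applied ad valorem rate: 34% + 46.7% = 80.7%.
Duty = ¥71,203.68 × 80.7% = ¥57,461.37.
Line 3 (02.35, Loria, 3,330 kg, ¥598,334.40):
Base rate for 02.35 is 2.5% + ¥2.13/kg.
Origin Loria qualifies under the Astania–Loria agreement and 02.35 is covered: preferential rate Free applies instead.
Duty = ¥598,334.40 × 0% = ¥0.00.
Total = ¥34,838.16 + ¥57,461.37 + ¥0.00 = ¥92,299.53.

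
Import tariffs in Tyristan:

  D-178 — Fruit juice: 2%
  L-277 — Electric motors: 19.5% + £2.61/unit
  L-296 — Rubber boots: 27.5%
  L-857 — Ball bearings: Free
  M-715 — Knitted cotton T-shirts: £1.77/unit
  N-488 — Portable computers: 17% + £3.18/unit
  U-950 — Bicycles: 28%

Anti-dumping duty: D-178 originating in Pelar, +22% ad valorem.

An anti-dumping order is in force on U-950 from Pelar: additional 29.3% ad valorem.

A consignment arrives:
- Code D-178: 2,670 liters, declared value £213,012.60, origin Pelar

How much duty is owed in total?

Line 1 (D-178, Pelar, 2,670 liters, £213,012.60):
Base rate for D-178 is 2%.
Additional duty on D-178 from Pelar: +22%. Applied ad valorem rate: 2% + 22% = 24%.
Duty = £213,012.60 × 24% = £51,123.02.

£51,123.02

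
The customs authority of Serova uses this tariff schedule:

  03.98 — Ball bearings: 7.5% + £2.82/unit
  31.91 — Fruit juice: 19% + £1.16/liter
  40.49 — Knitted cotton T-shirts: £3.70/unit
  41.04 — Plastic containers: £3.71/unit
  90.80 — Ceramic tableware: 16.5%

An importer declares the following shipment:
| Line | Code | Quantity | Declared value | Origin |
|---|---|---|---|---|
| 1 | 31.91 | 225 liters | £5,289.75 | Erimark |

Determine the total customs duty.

Line 1 (31.91, Erimark, 225 liters, £5,289.75):
Base rate for 31.91 is 19% + £1.16/liter.
Duty = £5,289.75 × 19% + 225 × £1.16 = £1,266.05.

£1,266.05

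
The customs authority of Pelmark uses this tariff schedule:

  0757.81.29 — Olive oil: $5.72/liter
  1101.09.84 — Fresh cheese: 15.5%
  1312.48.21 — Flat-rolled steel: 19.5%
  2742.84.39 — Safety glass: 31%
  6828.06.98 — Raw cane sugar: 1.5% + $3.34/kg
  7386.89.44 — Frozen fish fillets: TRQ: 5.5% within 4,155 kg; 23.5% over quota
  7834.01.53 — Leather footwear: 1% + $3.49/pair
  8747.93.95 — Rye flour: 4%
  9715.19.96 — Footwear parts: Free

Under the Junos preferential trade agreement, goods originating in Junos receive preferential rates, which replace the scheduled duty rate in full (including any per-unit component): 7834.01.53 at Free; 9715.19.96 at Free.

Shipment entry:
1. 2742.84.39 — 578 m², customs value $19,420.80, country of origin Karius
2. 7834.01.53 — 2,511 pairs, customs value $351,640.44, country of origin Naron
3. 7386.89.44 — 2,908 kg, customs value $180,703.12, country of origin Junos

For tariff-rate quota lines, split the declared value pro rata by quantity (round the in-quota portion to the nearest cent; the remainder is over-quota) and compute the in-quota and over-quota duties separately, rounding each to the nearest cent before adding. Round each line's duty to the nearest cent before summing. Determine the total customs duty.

$28,238.91

Line 1 (2742.84.39, Karius, 578 m², $19,420.80):
Base rate for 2742.84.39 is 31%.
Duty = $19,420.80 × 31% = $6,020.45.
Line 2 (7834.01.53, Naron, 2,511 pairs, $351,640.44):
Base rate for 7834.01.53 is 1% + $3.49/pair.
7834.01.53 has an FTA preferential rate, but origin Naron is not Junos; base rate stands.
Duty = $351,640.44 × 1% + 2,511 × $3.49 = $12,279.79.
Line 3 (7386.89.44, Junos, 2,908 kg, $180,703.12):
Code 7386.89.44 is under a tariff-rate quota (threshold 4,155 kg). Quantity 2,908 kg is within the quota, so the in-quota rate 5.5% applies to the full value.
Duty = $180,703.12 × 5.5% = $9,938.67.
Total = $6,020.45 + $12,279.79 + $9,938.67 = $28,238.91.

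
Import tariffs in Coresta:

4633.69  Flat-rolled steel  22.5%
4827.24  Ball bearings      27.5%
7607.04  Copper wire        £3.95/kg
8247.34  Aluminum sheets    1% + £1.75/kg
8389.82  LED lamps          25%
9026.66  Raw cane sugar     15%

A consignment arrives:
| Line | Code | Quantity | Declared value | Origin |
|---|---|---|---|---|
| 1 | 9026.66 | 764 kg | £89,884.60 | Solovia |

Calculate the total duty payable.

£13,482.69

Line 1 (9026.66, Solovia, 764 kg, £89,884.60):
Base rate for 9026.66 is 15%.
Duty = £89,884.60 × 15% = £13,482.69.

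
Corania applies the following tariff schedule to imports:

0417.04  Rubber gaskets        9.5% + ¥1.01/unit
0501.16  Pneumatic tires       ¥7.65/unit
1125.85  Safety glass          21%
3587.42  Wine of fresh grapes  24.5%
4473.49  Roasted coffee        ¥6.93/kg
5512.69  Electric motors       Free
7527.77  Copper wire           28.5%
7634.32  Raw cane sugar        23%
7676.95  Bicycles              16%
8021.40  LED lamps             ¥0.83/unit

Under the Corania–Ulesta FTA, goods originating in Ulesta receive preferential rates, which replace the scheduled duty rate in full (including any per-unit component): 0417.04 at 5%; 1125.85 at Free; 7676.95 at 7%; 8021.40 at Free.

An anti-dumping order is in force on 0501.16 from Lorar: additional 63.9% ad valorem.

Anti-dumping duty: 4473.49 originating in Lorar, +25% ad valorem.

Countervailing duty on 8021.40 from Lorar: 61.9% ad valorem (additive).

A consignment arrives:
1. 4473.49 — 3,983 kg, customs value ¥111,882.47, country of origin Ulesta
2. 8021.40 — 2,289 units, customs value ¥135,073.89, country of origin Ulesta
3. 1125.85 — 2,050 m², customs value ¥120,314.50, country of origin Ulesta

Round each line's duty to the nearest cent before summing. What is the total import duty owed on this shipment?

Line 1 (4473.49, Ulesta, 3,983 kg, ¥111,882.47):
Base rate for 4473.49 is ¥6.93/kg.
Origin Ulesta is the FTA partner but 4473.49 is not on the preference list; base rate stands.
The additional-duty order on 4473.49 targets Lorar, not Ulesta; it does not apply.
Duty = 3,983 × ¥6.93 = ¥27,602.19.
Line 2 (8021.40, Ulesta, 2,289 units, ¥135,073.89):
Base rate for 8021.40 is ¥0.83/unit.
Origin Ulesta qualifies under the Corania–Ulesta agreement and 8021.40 is covered: preferential rate Free applies instead.
The additional-duty order on 8021.40 targets Lorar, not Ulesta; it does not apply.
Duty = ¥135,073.89 × 0% = ¥0.00.
Line 3 (1125.85, Ulesta, 2,050 m², ¥120,314.50):
Base rate for 1125.85 is 21%.
Origin Ulesta qualifies under the Corania–Ulesta agreement and 1125.85 is covered: preferential rate Free applies instead.
Duty = ¥120,314.50 × 0% = ¥0.00.
Total = ¥27,602.19 + ¥0.00 + ¥0.00 = ¥27,602.19.

¥27,602.19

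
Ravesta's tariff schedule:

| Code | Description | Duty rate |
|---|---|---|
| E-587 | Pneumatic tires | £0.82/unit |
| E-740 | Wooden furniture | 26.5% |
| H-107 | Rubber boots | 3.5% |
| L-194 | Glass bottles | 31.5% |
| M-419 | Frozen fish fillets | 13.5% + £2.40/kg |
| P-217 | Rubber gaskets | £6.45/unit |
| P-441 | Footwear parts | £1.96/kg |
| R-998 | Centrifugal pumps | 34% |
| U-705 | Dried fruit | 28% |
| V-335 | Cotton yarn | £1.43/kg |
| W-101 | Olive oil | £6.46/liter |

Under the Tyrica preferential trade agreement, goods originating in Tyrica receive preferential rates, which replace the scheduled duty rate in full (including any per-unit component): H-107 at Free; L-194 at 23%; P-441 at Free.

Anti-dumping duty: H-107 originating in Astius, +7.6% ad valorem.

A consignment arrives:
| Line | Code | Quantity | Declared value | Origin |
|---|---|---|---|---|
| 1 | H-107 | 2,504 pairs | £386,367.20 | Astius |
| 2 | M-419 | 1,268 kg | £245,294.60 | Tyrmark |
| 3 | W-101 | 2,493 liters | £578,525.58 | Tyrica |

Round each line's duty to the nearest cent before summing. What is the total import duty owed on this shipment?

£95,149.51

Line 1 (H-107, Astius, 2,504 pairs, £386,367.20):
Base rate for H-107 is 3.5%.
H-107 has an FTA preferential rate, but origin Astius is not Tyrica; base rate stands.
Additional duty on H-107 from Astius: +7.6%. Applied ad valorem rate: 3.5% + 7.6% = 11.1%.
Duty = £386,367.20 × 11.1% = £42,886.76.
Line 2 (M-419, Tyrmark, 1,268 kg, £245,294.60):
Base rate for M-419 is 13.5% + £2.40/kg.
Duty = £245,294.60 × 13.5% + 1,268 × £2.40 = £36,157.97.
Line 3 (W-101, Tyrica, 2,493 liters, £578,525.58):
Base rate for W-101 is £6.46/liter.
Origin Tyrica is the FTA partner but W-101 is not on the preference list; base rate stands.
Duty = 2,493 × £6.46 = £16,104.78.
Total = £42,886.76 + £36,157.97 + £16,104.78 = £95,149.51.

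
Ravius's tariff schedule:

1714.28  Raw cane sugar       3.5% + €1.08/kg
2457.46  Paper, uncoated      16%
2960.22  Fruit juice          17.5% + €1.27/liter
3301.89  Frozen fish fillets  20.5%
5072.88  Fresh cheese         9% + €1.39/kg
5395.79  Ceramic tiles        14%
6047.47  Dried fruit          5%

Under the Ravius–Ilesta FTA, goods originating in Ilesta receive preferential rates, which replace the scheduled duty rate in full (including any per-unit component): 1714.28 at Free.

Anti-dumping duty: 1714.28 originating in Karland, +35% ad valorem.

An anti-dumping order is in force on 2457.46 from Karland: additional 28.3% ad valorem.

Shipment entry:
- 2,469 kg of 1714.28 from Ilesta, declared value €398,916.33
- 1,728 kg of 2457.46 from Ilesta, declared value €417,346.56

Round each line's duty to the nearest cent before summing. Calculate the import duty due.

Line 1 (1714.28, Ilesta, 2,469 kg, €398,916.33):
Base rate for 1714.28 is 3.5% + €1.08/kg.
Origin Ilesta qualifies under the Ravius–Ilesta agreement and 1714.28 is covered: preferential rate Free applies instead.
The additional-duty order on 1714.28 targets Karland, not Ilesta; it does not apply.
Duty = €398,916.33 × 0% = €0.00.
Line 2 (2457.46, Ilesta, 1,728 kg, €417,346.56):
Base rate for 2457.46 is 16%.
Origin Ilesta is the FTA partner but 2457.46 is not on the preference list; base rate stands.
The additional-duty order on 2457.46 targets Karland, not Ilesta; it does not apply.
Duty = €417,346.56 × 16% = €66,775.45.
Total = €0.00 + €66,775.45 = €66,775.45.

€66,775.45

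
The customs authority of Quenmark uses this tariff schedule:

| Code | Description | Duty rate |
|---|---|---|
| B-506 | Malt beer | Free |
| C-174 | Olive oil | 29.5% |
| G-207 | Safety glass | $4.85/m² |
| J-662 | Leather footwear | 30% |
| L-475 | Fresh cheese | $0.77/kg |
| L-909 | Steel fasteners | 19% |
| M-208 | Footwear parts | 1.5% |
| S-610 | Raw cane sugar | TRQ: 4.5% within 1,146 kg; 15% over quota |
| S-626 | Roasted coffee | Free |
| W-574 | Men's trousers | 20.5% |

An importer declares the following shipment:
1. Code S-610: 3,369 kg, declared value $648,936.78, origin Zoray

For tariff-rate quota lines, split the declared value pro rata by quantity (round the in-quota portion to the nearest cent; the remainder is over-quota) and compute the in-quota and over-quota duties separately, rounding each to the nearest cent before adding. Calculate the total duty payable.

Line 1 (S-610, Zoray, 3,369 kg, $648,936.78):
Code S-610 is under a tariff-rate quota (threshold 1,146 kg). In-quota: 1,146 kg at 4.5%; over-quota: 2,223 kg at 15%.
Pro-rata value split: in-quota = $648,936.78 × 1,146/3,369 = $220,742.52; over-quota = $648,936.78 − $220,742.52 = $428,194.26.
In-quota duty = $220,742.52 × 4.5% = $9,933.41. Over-quota duty = $428,194.26 × 15% = $64,229.14.
Line duty = $9,933.41 + $64,229.14 = $74,162.55.

$74,162.55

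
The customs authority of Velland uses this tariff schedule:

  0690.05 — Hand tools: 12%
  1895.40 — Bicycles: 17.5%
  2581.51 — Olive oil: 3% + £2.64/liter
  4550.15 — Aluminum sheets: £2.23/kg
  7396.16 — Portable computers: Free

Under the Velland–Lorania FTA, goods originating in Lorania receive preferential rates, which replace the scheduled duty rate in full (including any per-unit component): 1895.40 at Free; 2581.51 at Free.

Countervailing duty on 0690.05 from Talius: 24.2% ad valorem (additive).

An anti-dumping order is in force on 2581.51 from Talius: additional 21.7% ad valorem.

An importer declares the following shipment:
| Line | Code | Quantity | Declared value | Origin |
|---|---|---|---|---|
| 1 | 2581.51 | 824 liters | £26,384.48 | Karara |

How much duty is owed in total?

Line 1 (2581.51, Karara, 824 liters, £26,384.48):
Base rate for 2581.51 is 3% + £2.64/liter.
2581.51 has an FTA preferential rate, but origin Karara is not Lorania; base rate stands.
The additional-duty order on 2581.51 targets Talius, not Karara; it does not apply.
Duty = £26,384.48 × 3% + 824 × £2.64 = £2,966.89.

£2,966.89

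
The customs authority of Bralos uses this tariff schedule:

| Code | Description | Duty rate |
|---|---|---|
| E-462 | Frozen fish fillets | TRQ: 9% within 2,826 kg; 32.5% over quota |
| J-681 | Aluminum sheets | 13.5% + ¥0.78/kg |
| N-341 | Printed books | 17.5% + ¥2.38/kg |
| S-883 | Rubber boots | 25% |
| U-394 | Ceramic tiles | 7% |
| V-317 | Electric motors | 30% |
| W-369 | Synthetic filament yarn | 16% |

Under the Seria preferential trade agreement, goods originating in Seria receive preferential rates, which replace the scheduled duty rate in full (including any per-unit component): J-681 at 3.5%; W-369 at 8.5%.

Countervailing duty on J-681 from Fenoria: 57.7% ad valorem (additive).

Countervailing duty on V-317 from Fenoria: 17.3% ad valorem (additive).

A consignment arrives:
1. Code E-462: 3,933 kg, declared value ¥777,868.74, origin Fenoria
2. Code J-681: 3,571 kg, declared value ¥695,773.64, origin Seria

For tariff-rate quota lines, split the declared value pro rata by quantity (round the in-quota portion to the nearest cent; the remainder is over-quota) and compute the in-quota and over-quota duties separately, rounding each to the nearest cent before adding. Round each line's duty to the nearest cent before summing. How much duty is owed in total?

¥145,811.75

Line 1 (E-462, Fenoria, 3,933 kg, ¥777,868.74):
Code E-462 is under a tariff-rate quota (threshold 2,826 kg). In-quota: 2,826 kg at 9%; over-quota: 1,107 kg at 32.5%.
Pro-rata value split: in-quota = ¥777,868.74 × 2,826/3,933 = ¥558,926.28; over-quota = ¥777,868.74 − ¥558,926.28 = ¥218,942.46.
In-quota duty = ¥558,926.28 × 9% = ¥50,303.37. Over-quota duty = ¥218,942.46 × 32.5% = ¥71,156.30.
Line duty = ¥50,303.37 + ¥71,156.30 = ¥121,459.67.
Line 2 (J-681, Seria, 3,571 kg, ¥695,773.64):
Base rate for J-681 is 13.5% + ¥0.78/kg.
Origin Seria qualifies under the Bralos–Seria agreement and J-681 is covered: preferential rate 3.5% applies instead.
The additional-duty order on J-681 targets Fenoria, not Seria; it does not apply.
Duty = ¥695,773.64 × 3.5% = ¥24,352.08.
Total = ¥121,459.67 + ¥24,352.08 = ¥145,811.75.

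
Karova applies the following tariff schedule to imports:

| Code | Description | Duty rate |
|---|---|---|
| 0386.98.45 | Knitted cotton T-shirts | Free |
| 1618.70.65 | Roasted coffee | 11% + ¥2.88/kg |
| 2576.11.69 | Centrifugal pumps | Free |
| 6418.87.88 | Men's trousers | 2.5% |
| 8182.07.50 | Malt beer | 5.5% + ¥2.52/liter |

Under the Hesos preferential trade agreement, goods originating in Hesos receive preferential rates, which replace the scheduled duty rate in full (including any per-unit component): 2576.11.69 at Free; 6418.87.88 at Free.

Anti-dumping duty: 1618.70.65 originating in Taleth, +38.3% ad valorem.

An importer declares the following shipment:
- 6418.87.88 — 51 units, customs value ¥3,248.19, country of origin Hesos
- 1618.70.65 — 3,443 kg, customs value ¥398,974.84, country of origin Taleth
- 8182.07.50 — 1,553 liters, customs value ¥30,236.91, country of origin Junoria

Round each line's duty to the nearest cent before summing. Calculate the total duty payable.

Line 1 (6418.87.88, Hesos, 51 units, ¥3,248.19):
Base rate for 6418.87.88 is 2.5%.
Origin Hesos qualifies under the Karova–Hesos agreement and 6418.87.88 is covered: preferential rate Free applies instead.
Duty = ¥3,248.19 × 0% = ¥0.00.
Line 2 (1618.70.65, Taleth, 3,443 kg, ¥398,974.84):
Base rate for 1618.70.65 is 11% + ¥2.88/kg.
Additional duty on 1618.70.65 from Taleth: +38.3%. Applied ad valorem rate: 11% + 38.3% = 49.3%.
Duty = ¥398,974.84 × 49.3% + 3,443 × ¥2.88 = ¥206,610.44.
Line 3 (8182.07.50, Junoria, 1,553 liters, ¥30,236.91):
Base rate for 8182.07.50 is 5.5% + ¥2.52/liter.
Duty = ¥30,236.91 × 5.5% + 1,553 × ¥2.52 = ¥5,576.59.
Total = ¥0.00 + ¥206,610.44 + ¥5,576.59 = ¥212,187.03.

¥212,187.03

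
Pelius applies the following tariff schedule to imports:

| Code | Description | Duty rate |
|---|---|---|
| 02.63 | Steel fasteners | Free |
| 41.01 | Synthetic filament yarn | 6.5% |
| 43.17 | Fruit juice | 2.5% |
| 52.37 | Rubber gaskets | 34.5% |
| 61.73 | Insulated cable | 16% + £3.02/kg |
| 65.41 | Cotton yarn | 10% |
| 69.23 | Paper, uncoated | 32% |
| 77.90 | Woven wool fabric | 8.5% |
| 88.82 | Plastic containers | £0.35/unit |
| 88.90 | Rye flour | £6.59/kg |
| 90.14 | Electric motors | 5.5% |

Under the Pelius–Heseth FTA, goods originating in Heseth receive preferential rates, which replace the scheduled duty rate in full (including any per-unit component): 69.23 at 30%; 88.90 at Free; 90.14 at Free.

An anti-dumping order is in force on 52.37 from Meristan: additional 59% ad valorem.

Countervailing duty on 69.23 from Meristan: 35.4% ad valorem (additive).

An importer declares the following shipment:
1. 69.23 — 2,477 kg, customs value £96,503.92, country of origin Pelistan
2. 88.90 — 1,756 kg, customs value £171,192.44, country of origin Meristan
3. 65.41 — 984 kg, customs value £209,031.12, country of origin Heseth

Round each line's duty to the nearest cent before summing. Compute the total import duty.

Line 1 (69.23, Pelistan, 2,477 kg, £96,503.92):
Base rate for 69.23 is 32%.
69.23 has an FTA preferential rate, but origin Pelistan is not Heseth; base rate stands.
The additional-duty order on 69.23 targets Meristan, not Pelistan; it does not apply.
Duty = £96,503.92 × 32% = £30,881.25.
Line 2 (88.90, Meristan, 1,756 kg, £171,192.44):
Base rate for 88.90 is £6.59/kg.
88.90 has an FTA preferential rate, but origin Meristan is not Heseth; base rate stands.
Duty = 1,756 × £6.59 = £11,572.04.
Line 3 (65.41, Heseth, 984 kg, £209,031.12):
Base rate for 65.41 is 10%.
Origin Heseth is the FTA partner but 65.41 is not on the preference list; base rate stands.
Duty = £209,031.12 × 10% = £20,903.11.
Total = £30,881.25 + £11,572.04 + £20,903.11 = £63,356.40.

£63,356.40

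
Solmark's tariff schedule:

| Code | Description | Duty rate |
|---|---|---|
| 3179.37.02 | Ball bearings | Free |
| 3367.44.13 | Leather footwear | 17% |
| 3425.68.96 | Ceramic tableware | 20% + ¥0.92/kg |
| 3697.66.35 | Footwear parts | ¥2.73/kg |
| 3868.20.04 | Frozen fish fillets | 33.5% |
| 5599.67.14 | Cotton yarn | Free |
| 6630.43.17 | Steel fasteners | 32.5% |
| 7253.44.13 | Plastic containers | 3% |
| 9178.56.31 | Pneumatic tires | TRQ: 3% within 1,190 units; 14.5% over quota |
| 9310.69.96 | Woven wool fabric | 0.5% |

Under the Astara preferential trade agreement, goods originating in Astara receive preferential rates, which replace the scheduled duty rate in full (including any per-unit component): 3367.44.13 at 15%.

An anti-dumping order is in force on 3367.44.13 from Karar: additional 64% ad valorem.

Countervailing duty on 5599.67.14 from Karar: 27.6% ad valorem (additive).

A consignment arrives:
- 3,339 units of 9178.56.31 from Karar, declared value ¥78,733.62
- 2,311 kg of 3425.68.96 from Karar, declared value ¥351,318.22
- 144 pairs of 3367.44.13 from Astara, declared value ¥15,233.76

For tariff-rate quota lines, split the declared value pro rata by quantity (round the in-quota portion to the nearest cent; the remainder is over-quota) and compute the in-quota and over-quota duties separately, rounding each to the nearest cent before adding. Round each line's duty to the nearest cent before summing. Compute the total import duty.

Line 1 (9178.56.31, Karar, 3,339 units, ¥78,733.62):
Code 9178.56.31 is under a tariff-rate quota (threshold 1,190 units). In-quota: 1,190 units at 3%; over-quota: 2,149 units at 14.5%.
Pro-rata value split: in-quota = ¥78,733.62 × 1,190/3,339 = ¥28,060.20; over-quota = ¥78,733.62 − ¥28,060.20 = ¥50,673.42.
In-quota duty = ¥28,060.20 × 3% = ¥841.81. Over-quota duty = ¥50,673.42 × 14.5% = ¥7,347.65.
Line duty = ¥841.81 + ¥7,347.65 = ¥8,189.46.
Line 2 (3425.68.96, Karar, 2,311 kg, ¥351,318.22):
Base rate for 3425.68.96 is 20% + ¥0.92/kg.
Duty = ¥351,318.22 × 20% + 2,311 × ¥0.92 = ¥72,389.76.
Line 3 (3367.44.13, Astara, 144 pairs, ¥15,233.76):
Base rate for 3367.44.13 is 17%.
Origin Astara qualifies under the Solmark–Astara agreement and 3367.44.13 is covered: preferential rate 15% applies instead.
The additional-duty order on 3367.44.13 targets Karar, not Astara; it does not apply.
Duty = ¥15,233.76 × 15% = ¥2,285.06.
Total = ¥8,189.46 + ¥72,389.76 + ¥2,285.06 = ¥82,864.28.

¥82,864.28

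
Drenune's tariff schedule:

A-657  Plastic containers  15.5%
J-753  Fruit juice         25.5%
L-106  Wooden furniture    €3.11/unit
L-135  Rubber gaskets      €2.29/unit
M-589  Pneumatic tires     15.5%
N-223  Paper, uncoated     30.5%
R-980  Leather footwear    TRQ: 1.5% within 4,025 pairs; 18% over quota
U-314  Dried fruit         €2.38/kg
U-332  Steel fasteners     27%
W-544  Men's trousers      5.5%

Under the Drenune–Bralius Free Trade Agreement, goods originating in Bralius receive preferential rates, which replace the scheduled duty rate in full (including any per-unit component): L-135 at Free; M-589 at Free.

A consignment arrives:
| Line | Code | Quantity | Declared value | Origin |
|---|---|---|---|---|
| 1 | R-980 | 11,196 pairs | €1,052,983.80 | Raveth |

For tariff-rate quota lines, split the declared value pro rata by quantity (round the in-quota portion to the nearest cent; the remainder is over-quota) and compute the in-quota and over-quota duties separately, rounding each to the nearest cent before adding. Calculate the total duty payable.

€127,076.13

Line 1 (R-980, Raveth, 11,196 pairs, €1,052,983.80):
Code R-980 is under a tariff-rate quota (threshold 4,025 pairs). In-quota: 4,025 pairs at 1.5%; over-quota: 7,171 pairs at 18%.
Pro-rata value split: in-quota = €1,052,983.80 × 4,025/11,196 = €378,551.25; over-quota = €1,052,983.80 − €378,551.25 = €674,432.55.
In-quota duty = €378,551.25 × 1.5% = €5,678.27. Over-quota duty = €674,432.55 × 18% = €121,397.86.
Line duty = €5,678.27 + €121,397.86 = €127,076.13.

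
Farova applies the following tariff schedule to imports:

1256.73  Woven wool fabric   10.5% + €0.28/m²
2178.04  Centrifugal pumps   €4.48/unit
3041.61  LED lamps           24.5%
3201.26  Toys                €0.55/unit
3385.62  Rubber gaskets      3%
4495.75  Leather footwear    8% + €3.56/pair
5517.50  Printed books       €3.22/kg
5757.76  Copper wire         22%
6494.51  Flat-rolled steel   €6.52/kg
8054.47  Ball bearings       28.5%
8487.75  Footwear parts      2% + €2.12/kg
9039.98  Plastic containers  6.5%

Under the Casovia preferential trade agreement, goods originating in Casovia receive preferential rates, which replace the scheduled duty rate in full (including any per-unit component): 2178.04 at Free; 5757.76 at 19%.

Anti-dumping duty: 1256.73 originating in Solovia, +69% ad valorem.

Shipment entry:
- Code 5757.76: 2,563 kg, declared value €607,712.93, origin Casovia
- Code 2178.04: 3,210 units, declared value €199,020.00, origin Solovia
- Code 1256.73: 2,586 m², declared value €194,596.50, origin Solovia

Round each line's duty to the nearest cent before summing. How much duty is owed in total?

Line 1 (5757.76, Casovia, 2,563 kg, €607,712.93):
Base rate for 5757.76 is 22%.
Origin Casovia qualifies under the Farova–Casovia agreement and 5757.76 is covered: preferential rate 19% applies instead.
Duty = €607,712.93 × 19% = €115,465.46.
Line 2 (2178.04, Solovia, 3,210 units, €199,020.00):
Base rate for 2178.04 is €4.48/unit.
2178.04 has an FTA preferential rate, but origin Solovia is not Casovia; base rate stands.
Duty = 3,210 × €4.48 = €14,380.80.
Line 3 (1256.73, Solovia, 2,586 m², €194,596.50):
Base rate for 1256.73 is 10.5% + €0.28/m².
Additional duty on 1256.73 from Solovia: +69%. Applied ad valorem rate: 10.5% + 69% = 79.5%.
Duty = €194,596.50 × 79.5% + 2,586 × €0.28 = €155,428.30.
Total = €115,465.46 + €14,380.80 + €155,428.30 = €285,274.56.

€285,274.56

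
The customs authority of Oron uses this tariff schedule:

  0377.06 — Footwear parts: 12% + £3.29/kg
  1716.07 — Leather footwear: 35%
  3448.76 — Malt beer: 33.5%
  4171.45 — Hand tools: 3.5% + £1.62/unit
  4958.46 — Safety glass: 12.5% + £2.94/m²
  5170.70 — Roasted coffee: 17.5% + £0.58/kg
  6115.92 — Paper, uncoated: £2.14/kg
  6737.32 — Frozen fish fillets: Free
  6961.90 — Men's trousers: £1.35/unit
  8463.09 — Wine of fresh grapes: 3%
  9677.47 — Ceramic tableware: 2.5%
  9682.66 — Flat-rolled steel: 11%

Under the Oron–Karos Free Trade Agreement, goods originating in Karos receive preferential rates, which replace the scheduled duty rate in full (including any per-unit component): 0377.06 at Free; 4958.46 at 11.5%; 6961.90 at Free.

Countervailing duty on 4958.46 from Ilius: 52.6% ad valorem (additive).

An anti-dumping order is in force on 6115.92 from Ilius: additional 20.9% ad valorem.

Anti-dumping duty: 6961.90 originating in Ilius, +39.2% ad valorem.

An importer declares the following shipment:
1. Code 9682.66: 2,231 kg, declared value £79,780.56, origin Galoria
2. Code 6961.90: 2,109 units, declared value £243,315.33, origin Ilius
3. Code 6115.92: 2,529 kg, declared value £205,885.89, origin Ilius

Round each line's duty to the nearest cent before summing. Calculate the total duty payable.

Line 1 (9682.66, Galoria, 2,231 kg, £79,780.56):
Base rate for 9682.66 is 11%.
Duty = £79,780.56 × 11% = £8,775.86.
Line 2 (6961.90, Ilius, 2,109 units, £243,315.33):
Base rate for 6961.90 is £1.35/unit.
6961.90 has an FTA preferential rate, but origin Ilius is not Karos; base rate stands.
Additional duty on 6961.90 from Ilius: +39.2% ad valorem. Applied ad valorem rate = 39.2%.
Duty = £243,315.33 × 39.2% + 2,109 × £1.35 = £98,226.76.
Line 3 (6115.92, Ilius, 2,529 kg, £205,885.89):
Base rate for 6115.92 is £2.14/kg.
Additional duty on 6115.92 from Ilius: +20.9% ad valorem. Applied ad valorem rate = 20.9%.
Duty = £205,885.89 × 20.9% + 2,529 × £2.14 = £48,442.21.
Total = £8,775.86 + £98,226.76 + £48,442.21 = £155,444.83.

£155,444.83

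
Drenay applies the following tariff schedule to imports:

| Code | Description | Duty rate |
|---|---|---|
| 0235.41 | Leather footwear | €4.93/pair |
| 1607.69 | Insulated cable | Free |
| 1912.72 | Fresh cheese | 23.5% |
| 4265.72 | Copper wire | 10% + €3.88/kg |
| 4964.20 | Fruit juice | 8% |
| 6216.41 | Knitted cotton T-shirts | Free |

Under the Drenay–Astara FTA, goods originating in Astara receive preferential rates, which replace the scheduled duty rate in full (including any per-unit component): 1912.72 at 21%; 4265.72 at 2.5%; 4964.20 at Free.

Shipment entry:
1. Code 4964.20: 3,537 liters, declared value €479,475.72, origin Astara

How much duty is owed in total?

Line 1 (4964.20, Astara, 3,537 liters, €479,475.72):
Base rate for 4964.20 is 8%.
Origin Astara qualifies under the Drenay–Astara agreement and 4964.20 is covered: preferential rate Free applies instead.
Duty = €479,475.72 × 0% = €0.00.

€0.00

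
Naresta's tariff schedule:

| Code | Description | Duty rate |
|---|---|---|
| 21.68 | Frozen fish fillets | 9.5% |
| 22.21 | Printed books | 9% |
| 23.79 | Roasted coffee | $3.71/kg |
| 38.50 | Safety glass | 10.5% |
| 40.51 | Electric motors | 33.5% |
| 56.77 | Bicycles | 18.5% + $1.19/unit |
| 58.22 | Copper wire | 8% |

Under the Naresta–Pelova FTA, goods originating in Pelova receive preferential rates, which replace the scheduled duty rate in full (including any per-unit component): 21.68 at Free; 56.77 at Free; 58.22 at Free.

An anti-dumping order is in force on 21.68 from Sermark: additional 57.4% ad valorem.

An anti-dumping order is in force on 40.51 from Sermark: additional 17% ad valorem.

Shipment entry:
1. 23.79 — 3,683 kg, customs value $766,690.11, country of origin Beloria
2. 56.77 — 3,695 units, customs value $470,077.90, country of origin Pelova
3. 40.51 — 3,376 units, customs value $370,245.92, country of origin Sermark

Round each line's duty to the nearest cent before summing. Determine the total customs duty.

Line 1 (23.79, Beloria, 3,683 kg, $766,690.11):
Base rate for 23.79 is $3.71/kg.
Duty = 3,683 × $3.71 = $13,663.93.
Line 2 (56.77, Pelova, 3,695 units, $470,077.90):
Base rate for 56.77 is 18.5% + $1.19/unit.
Origin Pelova qualifies under the Naresta–Pelova agreement and 56.77 is covered: preferential rate Free applies instead.
Duty = $470,077.90 × 0% = $0.00.
Line 3 (40.51, Sermark, 3,376 units, $370,245.92):
Base rate for 40.51 is 33.5%.
Additional duty on 40.51 from Sermark: +17%. Applied ad valorem rate: 33.5% + 17% = 50.5%.
Duty = $370,245.92 × 50.5% = $186,974.19.
Total = $13,663.93 + $0.00 + $186,974.19 = $200,638.12.

$200,638.12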